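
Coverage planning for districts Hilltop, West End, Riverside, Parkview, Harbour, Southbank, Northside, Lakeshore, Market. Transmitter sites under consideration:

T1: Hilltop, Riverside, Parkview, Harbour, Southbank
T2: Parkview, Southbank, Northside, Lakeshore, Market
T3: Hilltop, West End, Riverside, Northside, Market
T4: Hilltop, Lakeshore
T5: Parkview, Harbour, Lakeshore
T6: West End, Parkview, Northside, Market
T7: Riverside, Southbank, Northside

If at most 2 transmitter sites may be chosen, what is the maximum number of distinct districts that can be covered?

Choosing T1, T2 covers {Hilltop, Riverside, Parkview, Harbour, Southbank, Northside, Lakeshore, Market} — 8 districts.
No choice of 2 transmitter sites does better; here West End is left uncovered.

8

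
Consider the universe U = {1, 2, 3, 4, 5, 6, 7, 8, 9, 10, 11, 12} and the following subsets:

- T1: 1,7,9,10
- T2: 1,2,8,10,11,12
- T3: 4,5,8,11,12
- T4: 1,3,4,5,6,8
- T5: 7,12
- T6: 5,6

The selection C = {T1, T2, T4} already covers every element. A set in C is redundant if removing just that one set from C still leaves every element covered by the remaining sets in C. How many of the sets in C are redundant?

0

Drop T1: 7, 9 uncovered — not redundant.
Drop T2: 2, 11, 12 uncovered — not redundant.
Drop T4: 3, 4, 5, 6 uncovered — not redundant.
None of the sets in C is redundant.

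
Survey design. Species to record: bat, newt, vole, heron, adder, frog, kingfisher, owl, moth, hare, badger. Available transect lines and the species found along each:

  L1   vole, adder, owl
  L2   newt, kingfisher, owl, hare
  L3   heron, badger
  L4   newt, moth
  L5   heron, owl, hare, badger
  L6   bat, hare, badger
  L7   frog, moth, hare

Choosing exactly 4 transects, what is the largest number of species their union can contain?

10

Choosing L1, L2, L3, L7 covers {newt, vole, heron, adder, frog, kingfisher, owl, moth, hare, badger} — 10 species.
No choice of 4 transects does better; here bat is left uncovered.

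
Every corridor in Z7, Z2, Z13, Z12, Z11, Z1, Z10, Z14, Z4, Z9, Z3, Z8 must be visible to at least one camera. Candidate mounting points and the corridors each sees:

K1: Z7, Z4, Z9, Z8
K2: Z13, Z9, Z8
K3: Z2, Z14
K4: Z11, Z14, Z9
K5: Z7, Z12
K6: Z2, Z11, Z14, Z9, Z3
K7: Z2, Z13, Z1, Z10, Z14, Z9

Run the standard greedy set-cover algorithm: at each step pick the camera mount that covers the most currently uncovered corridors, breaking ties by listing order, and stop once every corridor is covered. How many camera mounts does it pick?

Pick 1: K7 covers 6 new corridors (Z2, Z13, Z1, Z10, Z14, Z9).
Pick 2: K1 covers 3 new corridors (Z7, Z4, Z8).
Pick 3: K6 covers 2 new corridors (Z11, Z3).
Pick 4: K5 covers 1 new corridors (Z12).
Greedy uses 4 camera mounts.

4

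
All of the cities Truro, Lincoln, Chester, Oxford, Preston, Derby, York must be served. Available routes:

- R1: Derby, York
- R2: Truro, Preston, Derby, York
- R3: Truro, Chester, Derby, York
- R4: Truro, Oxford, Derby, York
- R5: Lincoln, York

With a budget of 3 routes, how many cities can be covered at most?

6

Choosing R2, R3, R4 covers {Truro, Chester, Oxford, Preston, Derby, York} — 6 cities.
No choice of 3 routes does better; here Lincoln is left uncovered.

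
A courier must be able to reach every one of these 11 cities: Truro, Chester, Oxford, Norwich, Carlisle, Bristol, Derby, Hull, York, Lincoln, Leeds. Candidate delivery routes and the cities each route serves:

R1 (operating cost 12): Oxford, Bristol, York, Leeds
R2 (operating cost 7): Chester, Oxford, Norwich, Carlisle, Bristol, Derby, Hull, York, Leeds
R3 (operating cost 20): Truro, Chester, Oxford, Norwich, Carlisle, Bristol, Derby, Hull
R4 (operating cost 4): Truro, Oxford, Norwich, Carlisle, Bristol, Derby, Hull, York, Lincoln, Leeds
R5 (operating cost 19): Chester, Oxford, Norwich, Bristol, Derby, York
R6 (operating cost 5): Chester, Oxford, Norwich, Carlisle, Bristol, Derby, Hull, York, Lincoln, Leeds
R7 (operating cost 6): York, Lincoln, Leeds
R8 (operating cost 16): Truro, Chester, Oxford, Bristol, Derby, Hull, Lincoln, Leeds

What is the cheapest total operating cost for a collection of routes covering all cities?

R4, R6 cover every city at operating cost 4 + 5 = 9.
Any cover uses at least 2 routes; among all covering selections none totals below 9.

9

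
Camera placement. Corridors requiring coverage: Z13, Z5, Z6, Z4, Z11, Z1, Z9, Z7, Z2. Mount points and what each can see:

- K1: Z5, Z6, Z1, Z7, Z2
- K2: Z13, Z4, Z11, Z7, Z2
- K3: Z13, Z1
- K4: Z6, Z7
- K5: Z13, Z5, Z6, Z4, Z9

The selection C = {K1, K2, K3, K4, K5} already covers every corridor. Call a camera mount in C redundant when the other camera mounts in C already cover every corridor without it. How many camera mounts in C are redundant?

3

Drop K1: the rest still cover every corridor — redundant.
Drop K2: Z11 uncovered — not redundant.
Drop K3: the rest still cover every corridor — redundant.
Drop K4: the rest still cover every corridor — redundant.
Drop K5: Z9 uncovered — not redundant.
3 redundant: K1, K3, K4.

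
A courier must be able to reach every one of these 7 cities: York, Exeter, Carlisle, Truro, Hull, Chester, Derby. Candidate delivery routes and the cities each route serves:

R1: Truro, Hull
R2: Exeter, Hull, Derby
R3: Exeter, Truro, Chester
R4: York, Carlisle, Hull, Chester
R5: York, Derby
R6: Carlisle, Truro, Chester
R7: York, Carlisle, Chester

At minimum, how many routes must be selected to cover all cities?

R1, R2, R4 together cover {York, Exeter, Carlisle, Truro, Hull, Chester, Derby} — every city.
No 2 of the 7 routes cover everything (all 21 pairs fall short), so 3 is minimum.

3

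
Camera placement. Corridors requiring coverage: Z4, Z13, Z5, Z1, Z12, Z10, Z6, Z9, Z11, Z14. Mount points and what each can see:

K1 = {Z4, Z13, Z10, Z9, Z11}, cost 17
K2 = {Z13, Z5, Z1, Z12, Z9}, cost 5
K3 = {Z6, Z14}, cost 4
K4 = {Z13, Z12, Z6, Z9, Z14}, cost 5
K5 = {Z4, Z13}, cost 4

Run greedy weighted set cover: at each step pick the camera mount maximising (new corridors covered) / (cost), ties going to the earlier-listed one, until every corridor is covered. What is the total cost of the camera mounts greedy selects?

30

Pick 1: K2 adds 5 new (Z13, Z5, Z1, Z12, Z9) at cost 5 (ratio 5/5).
Pick 2: K3 adds 2 new (Z6, Z14) at cost 4 (ratio 2/4).
Pick 3: K5 adds 1 new (Z4) at cost 4 (ratio 1/4).
Pick 4: K1 adds 2 new (Z10, Z11) at cost 17 (ratio 2/17).
Greedy total cost: 5 + 4 + 4 + 17 = 30. (The true optimum is 26, so greedy overshoots here.)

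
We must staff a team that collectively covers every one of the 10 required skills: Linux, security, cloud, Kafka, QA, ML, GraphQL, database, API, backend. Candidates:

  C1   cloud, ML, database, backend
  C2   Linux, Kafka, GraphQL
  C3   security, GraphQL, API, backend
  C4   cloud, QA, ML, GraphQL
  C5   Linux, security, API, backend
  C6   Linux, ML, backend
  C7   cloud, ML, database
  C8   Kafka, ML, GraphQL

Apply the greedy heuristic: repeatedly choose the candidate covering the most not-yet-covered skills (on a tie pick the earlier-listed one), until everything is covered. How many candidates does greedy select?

Pick 1: C1 covers 4 new skills (cloud, ML, database, backend).
Pick 2: C2 covers 3 new skills (Linux, Kafka, GraphQL).
Pick 3: C3 covers 2 new skills (security, API).
Pick 4: C4 covers 1 new skills (QA).
Greedy uses 4 candidates.

4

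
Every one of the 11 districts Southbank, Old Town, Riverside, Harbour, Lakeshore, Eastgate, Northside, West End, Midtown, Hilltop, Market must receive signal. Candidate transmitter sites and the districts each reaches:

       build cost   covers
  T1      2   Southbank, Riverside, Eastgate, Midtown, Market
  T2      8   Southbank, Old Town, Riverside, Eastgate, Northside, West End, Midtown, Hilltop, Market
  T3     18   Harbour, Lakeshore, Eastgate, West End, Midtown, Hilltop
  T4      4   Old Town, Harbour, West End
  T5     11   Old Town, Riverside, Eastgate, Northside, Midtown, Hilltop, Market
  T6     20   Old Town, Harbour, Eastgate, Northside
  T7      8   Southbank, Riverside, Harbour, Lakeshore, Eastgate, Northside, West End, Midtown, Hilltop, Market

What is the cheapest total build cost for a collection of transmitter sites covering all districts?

12

T4, T7 cover every district at build cost 4 + 8 = 12.
Any cover uses at least 2 transmitter sites; among all covering selections none totals below 12.
Greedy by coverage-per-build cost would pick T1, T4, T7 for 14 — worse than the optimum 12.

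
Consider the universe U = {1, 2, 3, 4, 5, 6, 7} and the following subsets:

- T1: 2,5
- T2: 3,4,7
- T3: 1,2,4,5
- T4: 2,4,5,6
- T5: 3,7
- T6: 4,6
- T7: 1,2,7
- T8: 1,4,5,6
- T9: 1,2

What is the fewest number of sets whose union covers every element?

T1, T2, T8 together cover {1, 2, 3, 4, 5, 6, 7} — every element.
No 2 of the 9 sets cover everything (all 36 pairs fall short), so 3 is minimum.

3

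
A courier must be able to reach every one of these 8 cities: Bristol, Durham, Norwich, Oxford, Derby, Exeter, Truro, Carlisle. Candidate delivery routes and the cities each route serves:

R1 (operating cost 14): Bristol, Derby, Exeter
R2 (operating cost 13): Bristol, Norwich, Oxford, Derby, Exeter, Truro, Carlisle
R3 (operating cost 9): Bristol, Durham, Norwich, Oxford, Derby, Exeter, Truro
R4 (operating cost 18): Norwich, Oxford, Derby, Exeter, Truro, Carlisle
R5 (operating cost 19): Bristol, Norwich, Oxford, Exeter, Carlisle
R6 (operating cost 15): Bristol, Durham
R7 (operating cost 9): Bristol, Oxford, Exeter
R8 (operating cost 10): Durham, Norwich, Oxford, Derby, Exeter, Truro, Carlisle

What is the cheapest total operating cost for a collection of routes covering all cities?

19

R3, R8 cover every city at operating cost 9 + 10 = 19.
Any cover uses at least 2 routes; among all covering selections none totals below 19.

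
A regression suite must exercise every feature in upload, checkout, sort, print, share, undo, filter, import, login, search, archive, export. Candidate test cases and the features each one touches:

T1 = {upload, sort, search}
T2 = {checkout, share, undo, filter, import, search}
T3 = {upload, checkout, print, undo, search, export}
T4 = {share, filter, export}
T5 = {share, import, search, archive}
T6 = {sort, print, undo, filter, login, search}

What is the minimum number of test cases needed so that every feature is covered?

3

T3, T5, T6 together cover {upload, checkout, sort, print, share, undo, filter, import, login, search, archive, export} — every feature.
No 2 of the 6 test cases cover everything (all 15 pairs fall short), so 3 is minimum.
Greedy (largest uncovered first) would take T2, T3, T6, T5 — 4 test cases — but 3 suffice.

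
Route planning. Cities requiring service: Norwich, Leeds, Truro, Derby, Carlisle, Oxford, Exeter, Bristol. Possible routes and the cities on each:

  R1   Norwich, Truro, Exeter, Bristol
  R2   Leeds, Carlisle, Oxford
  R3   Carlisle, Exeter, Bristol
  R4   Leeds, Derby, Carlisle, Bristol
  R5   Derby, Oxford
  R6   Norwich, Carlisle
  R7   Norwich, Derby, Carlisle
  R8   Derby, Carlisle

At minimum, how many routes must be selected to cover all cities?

3

R1, R2, R4 together cover {Norwich, Leeds, Truro, Derby, Carlisle, Oxford, Exeter, Bristol} — every city.
No 2 of the 8 routes cover everything (all 28 pairs fall short), so 3 is minimum.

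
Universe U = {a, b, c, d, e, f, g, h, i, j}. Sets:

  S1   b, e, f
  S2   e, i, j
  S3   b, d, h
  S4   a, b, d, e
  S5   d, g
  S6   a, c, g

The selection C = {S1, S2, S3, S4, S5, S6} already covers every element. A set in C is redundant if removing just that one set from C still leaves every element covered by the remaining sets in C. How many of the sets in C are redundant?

Drop S1: f uncovered — not redundant.
Drop S2: i, j uncovered — not redundant.
Drop S3: h uncovered — not redundant.
Drop S4: the rest still cover every element — redundant.
Drop S5: the rest still cover every element — redundant.
Drop S6: c uncovered — not redundant.
2 redundant: S4, S5.

2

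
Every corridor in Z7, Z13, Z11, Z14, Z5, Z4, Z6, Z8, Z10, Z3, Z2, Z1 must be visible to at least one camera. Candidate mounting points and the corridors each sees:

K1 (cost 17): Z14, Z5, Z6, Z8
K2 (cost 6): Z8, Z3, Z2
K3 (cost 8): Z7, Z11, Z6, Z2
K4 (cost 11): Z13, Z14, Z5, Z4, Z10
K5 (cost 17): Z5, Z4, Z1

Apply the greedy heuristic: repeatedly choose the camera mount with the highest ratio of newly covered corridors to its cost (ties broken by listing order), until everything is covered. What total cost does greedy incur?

Pick 1: K2 adds 3 new (Z8, Z3, Z2) at cost 6 (ratio 3/6).
Pick 2: K4 adds 5 new (Z13, Z14, Z5, Z4, Z10) at cost 11 (ratio 5/11).
Pick 3: K3 adds 3 new (Z7, Z11, Z6) at cost 8 (ratio 3/8).
Pick 4: K5 adds 1 new (Z1) at cost 17 (ratio 1/17).
Greedy total cost: 6 + 11 + 8 + 17 = 42.

42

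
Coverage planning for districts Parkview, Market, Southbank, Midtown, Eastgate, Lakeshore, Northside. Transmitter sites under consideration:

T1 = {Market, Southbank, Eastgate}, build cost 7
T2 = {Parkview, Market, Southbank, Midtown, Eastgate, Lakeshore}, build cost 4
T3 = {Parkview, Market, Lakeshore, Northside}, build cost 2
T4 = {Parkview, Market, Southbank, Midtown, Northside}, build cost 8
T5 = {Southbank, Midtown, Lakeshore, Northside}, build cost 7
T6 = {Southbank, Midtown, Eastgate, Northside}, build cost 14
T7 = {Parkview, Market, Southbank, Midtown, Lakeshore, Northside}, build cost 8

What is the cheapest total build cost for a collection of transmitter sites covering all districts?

6

T2, T3 cover every district at build cost 4 + 2 = 6.
Any cover uses at least 2 transmitter sites; among all covering selections none totals below 6.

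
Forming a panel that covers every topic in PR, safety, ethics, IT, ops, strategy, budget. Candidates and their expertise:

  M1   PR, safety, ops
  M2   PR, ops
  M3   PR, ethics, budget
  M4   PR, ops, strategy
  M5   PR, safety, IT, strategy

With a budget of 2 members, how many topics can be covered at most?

6

Choosing M3, M5 covers {PR, safety, ethics, IT, strategy, budget} — 6 topics.
No choice of 2 members does better; here ops is left uncovered.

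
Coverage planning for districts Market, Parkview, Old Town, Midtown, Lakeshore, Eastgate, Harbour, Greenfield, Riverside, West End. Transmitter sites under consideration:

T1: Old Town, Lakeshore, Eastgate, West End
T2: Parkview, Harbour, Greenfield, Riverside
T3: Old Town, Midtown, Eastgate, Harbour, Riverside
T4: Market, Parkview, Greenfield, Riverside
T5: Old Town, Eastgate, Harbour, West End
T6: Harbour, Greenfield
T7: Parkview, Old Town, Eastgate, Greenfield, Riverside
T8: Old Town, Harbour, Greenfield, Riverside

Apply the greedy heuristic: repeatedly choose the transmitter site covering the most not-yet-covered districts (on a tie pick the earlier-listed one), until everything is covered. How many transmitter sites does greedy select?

Pick 1: T3 covers 5 new districts (Old Town, Midtown, Eastgate, Harbour, Riverside).
Pick 2: T4 covers 3 new districts (Market, Parkview, Greenfield).
Pick 3: T1 covers 2 new districts (Lakeshore, West End).
Greedy uses 3 transmitter sites.

3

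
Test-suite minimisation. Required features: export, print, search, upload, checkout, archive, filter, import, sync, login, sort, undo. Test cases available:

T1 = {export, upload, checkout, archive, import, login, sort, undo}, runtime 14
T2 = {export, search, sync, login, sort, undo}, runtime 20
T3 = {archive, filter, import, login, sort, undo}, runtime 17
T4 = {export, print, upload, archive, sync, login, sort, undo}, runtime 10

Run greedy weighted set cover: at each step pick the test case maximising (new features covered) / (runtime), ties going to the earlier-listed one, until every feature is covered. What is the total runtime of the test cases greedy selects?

61

Pick 1: T4 adds 8 new (export, print, upload, archive, sync, login, sort, undo) at runtime 10 (ratio 8/10).
Pick 2: T1 adds 2 new (checkout, import) at runtime 14 (ratio 2/14).
Pick 3: T3 adds 1 new (filter) at runtime 17 (ratio 1/17).
Pick 4: T2 adds 1 new (search) at runtime 20 (ratio 1/20).
Greedy total runtime: 10 + 14 + 17 + 20 = 61.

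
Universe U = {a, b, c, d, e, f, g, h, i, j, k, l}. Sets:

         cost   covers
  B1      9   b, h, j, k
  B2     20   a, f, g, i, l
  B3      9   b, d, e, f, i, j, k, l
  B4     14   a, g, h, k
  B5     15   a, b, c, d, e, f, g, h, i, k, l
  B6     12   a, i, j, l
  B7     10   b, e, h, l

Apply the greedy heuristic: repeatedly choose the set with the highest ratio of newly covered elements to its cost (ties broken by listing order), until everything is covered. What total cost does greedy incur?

Pick 1: B3 adds 8 new (b, d, e, f, i, j, k, l) at cost 9 (ratio 8/9).
Pick 2: B5 adds 4 new (a, c, g, h) at cost 15 (ratio 4/15).
Greedy total cost: 9 + 15 = 24.

24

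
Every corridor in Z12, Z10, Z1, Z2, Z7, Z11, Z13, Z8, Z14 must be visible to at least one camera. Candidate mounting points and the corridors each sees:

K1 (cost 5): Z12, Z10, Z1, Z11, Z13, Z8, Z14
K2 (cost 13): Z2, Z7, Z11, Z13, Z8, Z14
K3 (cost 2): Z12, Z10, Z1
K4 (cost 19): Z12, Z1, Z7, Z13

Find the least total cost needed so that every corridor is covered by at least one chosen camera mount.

K2, K3 cover every corridor at cost 13 + 2 = 15.
Any cover uses at least 2 camera mounts; among all covering selections none totals below 15.
Greedy by coverage-per-cost would pick K3, K1, K2 for 20 — worse than the optimum 15.

15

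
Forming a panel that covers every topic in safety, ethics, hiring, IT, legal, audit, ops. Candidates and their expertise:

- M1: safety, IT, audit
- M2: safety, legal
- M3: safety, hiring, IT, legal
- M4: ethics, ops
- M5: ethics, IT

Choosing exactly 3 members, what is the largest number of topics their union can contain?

7

Choosing M1, M3, M4 covers {safety, ethics, hiring, IT, legal, audit, ops} — 7 topics.
That is all 7 topics.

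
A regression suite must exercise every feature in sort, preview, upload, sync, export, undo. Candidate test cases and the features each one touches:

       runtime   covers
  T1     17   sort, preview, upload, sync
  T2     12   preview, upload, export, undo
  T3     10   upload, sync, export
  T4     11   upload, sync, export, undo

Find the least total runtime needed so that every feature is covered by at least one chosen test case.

T1, T4 cover every feature at runtime 17 + 11 = 28.
Any cover uses at least 2 test cases; among all covering selections none totals below 28.

28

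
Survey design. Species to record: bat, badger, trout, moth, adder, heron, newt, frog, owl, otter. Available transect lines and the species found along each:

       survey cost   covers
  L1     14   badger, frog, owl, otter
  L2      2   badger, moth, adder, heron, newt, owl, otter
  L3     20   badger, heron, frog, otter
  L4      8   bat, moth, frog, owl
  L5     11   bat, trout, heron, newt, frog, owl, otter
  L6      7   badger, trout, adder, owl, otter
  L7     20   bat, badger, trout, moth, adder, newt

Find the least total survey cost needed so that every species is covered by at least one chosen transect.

L2, L5 cover every species at survey cost 2 + 11 = 13.
Any cover uses at least 2 transects; among all covering selections none totals below 13.

13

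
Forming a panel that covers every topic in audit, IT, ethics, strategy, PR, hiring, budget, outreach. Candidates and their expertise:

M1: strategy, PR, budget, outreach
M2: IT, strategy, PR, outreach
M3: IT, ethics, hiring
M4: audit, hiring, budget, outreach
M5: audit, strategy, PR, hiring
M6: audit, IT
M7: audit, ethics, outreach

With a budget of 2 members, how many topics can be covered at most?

Choosing M1, M3 covers {IT, ethics, strategy, PR, hiring, budget, outreach} — 7 topics.
No choice of 2 members does better; here audit is left uncovered.

7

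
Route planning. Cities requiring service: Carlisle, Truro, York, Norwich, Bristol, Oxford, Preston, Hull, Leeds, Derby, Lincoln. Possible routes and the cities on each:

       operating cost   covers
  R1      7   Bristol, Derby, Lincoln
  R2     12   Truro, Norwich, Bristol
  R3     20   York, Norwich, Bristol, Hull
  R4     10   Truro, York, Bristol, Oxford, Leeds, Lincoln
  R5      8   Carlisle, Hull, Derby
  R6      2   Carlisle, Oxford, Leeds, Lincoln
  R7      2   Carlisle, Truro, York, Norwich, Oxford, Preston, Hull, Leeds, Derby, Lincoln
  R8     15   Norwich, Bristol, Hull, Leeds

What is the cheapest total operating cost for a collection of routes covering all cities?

R1, R7 cover every city at operating cost 7 + 2 = 9.
Any cover uses at least 2 routes; among all covering selections none totals below 9.

9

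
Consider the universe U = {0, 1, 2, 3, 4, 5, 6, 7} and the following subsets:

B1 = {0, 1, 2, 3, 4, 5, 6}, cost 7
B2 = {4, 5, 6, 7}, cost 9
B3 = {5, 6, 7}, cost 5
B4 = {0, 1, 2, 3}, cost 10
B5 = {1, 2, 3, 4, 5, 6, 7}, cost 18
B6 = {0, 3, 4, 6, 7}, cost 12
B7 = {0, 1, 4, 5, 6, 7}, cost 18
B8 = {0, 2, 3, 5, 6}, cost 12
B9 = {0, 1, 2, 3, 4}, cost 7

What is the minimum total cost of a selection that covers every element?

B1, B3 cover every element at cost 7 + 5 = 12.
Any cover uses at least 2 sets; among all covering selections none totals below 12.

12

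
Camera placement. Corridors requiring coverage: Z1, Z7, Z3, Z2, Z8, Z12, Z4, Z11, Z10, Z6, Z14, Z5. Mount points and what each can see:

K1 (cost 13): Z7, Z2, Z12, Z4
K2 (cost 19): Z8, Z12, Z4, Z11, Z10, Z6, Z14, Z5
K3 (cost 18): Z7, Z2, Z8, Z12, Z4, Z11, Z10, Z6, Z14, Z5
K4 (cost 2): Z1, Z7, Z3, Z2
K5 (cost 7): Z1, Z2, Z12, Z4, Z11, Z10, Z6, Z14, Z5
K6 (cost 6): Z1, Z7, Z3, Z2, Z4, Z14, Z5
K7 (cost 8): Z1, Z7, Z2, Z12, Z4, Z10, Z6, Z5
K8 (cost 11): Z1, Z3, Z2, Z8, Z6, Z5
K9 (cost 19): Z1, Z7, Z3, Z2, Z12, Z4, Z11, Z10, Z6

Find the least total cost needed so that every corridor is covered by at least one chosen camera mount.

K3, K4 cover every corridor at cost 18 + 2 = 20.
Any cover uses at least 2 camera mounts; among all covering selections none totals below 20.

20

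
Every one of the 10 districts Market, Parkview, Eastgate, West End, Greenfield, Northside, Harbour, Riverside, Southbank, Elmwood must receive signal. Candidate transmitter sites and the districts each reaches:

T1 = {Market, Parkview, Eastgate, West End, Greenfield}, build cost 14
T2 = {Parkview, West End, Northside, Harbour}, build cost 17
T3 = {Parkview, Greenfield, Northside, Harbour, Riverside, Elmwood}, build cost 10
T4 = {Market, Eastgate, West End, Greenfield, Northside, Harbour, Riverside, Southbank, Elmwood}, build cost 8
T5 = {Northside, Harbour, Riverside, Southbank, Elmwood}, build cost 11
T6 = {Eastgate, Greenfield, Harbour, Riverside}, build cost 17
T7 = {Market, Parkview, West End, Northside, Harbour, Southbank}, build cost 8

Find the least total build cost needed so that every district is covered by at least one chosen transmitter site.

16

T4, T7 cover every district at build cost 8 + 8 = 16.
Any cover uses at least 2 transmitter sites; among all covering selections none totals below 16.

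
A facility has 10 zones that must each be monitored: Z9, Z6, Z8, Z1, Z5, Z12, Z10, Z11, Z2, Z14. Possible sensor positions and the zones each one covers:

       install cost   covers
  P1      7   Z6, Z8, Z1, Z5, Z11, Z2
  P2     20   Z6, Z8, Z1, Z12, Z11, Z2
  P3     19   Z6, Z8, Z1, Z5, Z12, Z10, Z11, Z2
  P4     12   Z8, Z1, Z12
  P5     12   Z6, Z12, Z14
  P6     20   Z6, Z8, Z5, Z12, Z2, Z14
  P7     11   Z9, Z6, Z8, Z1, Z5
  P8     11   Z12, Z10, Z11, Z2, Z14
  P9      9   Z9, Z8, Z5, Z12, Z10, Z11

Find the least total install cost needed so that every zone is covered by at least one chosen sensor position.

P7, P8 cover every zone at install cost 11 + 11 = 22.
Any cover uses at least 2 sensor positions; among all covering selections none totals below 22.

22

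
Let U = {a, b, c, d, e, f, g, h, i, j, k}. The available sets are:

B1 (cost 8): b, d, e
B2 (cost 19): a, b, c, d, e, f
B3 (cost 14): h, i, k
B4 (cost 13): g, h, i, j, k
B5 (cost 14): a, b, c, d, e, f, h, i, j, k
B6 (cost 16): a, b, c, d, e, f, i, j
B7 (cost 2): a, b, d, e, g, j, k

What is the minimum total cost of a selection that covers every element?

B5, B7 cover every element at cost 14 + 2 = 16.
Any cover uses at least 2 sets; among all covering selections none totals below 16.

16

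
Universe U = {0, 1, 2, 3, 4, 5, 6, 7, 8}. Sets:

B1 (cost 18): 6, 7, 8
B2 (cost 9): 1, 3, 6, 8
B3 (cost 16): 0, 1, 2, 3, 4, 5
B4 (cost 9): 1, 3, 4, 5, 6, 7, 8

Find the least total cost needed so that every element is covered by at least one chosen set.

25

B3, B4 cover every element at cost 16 + 9 = 25.
Any cover uses at least 2 sets; among all covering selections none totals below 25.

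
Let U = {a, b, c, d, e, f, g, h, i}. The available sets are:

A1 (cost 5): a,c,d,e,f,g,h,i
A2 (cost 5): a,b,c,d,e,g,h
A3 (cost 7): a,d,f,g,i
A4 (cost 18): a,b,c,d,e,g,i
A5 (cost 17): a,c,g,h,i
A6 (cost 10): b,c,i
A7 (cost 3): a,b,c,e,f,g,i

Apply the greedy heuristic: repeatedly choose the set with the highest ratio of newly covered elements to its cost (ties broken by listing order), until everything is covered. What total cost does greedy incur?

Pick 1: A7 adds 7 new (a, b, c, e, f, g, i) at cost 3 (ratio 7/3).
Pick 2: A1 adds 2 new (d, h) at cost 5 (ratio 2/5).
Greedy total cost: 3 + 5 = 8.

8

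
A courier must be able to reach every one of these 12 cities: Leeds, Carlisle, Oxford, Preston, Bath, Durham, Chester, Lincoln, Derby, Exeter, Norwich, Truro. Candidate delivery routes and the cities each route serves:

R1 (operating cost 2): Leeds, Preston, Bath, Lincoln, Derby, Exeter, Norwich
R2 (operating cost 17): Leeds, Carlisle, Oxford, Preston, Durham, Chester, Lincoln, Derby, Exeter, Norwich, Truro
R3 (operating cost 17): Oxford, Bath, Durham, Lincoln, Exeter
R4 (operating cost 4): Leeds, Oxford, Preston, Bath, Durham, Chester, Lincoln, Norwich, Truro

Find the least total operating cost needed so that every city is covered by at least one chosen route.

R1, R2 cover every city at operating cost 2 + 17 = 19.
Any cover uses at least 2 routes; among all covering selections none totals below 19.
Greedy by coverage-per-operating cost would pick R1, R4, R2 for 23 — worse than the optimum 19.

19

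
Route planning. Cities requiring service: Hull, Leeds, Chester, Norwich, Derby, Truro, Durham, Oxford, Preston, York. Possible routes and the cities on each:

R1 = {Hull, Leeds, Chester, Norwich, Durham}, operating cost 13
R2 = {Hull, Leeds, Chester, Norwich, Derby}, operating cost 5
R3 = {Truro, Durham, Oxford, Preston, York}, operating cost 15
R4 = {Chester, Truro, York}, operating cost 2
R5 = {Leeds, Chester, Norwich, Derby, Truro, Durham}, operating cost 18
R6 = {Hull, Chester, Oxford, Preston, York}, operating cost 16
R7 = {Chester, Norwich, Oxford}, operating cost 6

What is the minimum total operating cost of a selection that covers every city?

20

R2, R3 cover every city at operating cost 5 + 15 = 20.
Any cover uses at least 2 routes; among all covering selections none totals below 20.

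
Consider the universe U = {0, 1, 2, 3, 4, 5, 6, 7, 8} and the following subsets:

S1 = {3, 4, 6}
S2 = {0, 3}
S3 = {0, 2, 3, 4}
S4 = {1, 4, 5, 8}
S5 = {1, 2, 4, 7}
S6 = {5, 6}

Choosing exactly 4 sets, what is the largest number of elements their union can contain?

Choosing S1, S2, S4, S5 covers {0, 1, 2, 3, 4, 5, 6, 7, 8} — 9 elements.
That is all 9 elements.

9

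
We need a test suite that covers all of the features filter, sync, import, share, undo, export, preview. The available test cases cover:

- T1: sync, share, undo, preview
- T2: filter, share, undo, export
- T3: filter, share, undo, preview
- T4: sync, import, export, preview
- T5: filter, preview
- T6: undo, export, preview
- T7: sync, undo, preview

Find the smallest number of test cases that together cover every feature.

2

T2, T4 together cover {filter, sync, import, share, undo, export, preview} — every feature.
No single test case contains all 7 features, so 2 is optimal.
Greedy (largest uncovered first) would take T1, T2, T4 — 3 test cases — but 2 suffice.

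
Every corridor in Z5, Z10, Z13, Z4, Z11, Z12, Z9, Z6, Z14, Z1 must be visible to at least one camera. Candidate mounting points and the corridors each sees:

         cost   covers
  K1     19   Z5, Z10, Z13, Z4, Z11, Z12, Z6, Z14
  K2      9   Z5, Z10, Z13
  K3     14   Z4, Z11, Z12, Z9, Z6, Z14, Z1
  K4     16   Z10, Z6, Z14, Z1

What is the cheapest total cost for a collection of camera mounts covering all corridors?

23

K2, K3 cover every corridor at cost 9 + 14 = 23.
Any cover uses at least 2 camera mounts; among all covering selections none totals below 23.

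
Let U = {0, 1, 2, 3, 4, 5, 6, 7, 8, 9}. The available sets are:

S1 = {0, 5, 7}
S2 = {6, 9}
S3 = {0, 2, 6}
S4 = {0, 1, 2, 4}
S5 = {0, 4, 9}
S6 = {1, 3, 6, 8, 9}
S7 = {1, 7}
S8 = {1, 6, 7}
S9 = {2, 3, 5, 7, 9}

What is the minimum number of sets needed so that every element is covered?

3

S1, S4, S6 together cover {0, 1, 2, 3, 4, 5, 6, 7, 8, 9} — every element.
No 2 of the 9 sets cover everything (all 36 pairs fall short), so 3 is minimum.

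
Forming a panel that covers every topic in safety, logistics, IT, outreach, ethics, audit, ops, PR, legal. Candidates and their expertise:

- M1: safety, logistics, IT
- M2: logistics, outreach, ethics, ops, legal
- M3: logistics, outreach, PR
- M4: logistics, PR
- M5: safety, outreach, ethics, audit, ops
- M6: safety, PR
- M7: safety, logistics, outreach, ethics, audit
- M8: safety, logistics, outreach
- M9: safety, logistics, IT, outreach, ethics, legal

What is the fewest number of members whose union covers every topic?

3

M3, M5, M9 together cover {safety, logistics, IT, outreach, ethics, audit, ops, PR, legal} — every topic.
No 2 of the 9 members cover everything (all 36 pairs fall short), so 3 is minimum.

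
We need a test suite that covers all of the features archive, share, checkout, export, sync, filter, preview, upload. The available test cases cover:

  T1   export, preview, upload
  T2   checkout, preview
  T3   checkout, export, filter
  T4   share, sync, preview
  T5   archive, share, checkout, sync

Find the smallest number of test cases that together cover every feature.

3

T1, T3, T5 together cover {archive, share, checkout, export, sync, filter, preview, upload} — every feature.
No 2 of the 5 test cases cover everything (all 10 pairs fall short), so 3 is minimum.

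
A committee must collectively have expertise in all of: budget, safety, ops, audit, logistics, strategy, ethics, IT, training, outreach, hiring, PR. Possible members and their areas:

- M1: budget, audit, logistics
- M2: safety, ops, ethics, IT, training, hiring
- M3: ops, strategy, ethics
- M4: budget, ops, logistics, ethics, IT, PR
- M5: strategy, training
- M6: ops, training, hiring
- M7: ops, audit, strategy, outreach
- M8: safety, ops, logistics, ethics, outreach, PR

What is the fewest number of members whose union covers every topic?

3

M2, M4, M7 together cover {budget, safety, ops, audit, logistics, strategy, ethics, IT, training, outreach, hiring, PR} — every topic.
No 2 of the 8 members cover everything (all 28 pairs fall short), so 3 is minimum.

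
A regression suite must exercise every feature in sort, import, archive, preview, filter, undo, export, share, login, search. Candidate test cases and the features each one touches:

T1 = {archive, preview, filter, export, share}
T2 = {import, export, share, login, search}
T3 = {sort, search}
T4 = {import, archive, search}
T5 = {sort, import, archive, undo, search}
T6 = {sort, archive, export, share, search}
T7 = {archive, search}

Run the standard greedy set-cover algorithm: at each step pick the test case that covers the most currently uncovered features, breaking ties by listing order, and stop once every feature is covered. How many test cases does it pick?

Pick 1: T1 covers 5 new features (archive, preview, filter, export, share).
Pick 2: T5 covers 4 new features (sort, import, undo, search).
Pick 3: T2 covers 1 new features (login).
Greedy uses 3 test cases.

3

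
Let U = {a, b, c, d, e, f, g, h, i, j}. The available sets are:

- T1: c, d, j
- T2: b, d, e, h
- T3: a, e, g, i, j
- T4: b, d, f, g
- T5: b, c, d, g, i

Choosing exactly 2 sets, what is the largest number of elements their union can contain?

8

Choosing T2, T3 covers {a, b, d, e, g, h, i, j} — 8 elements.
No choice of 2 sets does better; here c, f are left uncovered.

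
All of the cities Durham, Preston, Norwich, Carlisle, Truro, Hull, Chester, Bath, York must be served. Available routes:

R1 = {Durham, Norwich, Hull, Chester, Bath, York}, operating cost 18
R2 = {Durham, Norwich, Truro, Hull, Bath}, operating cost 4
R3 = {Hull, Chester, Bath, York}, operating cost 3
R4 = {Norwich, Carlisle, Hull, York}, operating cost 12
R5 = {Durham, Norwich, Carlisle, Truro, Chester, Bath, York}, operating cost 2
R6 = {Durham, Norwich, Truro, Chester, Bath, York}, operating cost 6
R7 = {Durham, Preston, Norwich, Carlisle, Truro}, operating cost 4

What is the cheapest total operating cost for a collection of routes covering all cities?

7

R3, R7 cover every city at operating cost 3 + 4 = 7.
Any cover uses at least 2 routes; among all covering selections none totals below 7.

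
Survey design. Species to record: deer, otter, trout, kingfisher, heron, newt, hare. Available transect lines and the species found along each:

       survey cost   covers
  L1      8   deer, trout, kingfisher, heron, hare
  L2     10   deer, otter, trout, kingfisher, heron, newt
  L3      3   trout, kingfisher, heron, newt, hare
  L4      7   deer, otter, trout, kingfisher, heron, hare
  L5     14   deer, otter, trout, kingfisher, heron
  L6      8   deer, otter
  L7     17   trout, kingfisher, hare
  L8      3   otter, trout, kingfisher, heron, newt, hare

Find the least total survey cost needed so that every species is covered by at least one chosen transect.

L3, L4 cover every species at survey cost 3 + 7 = 10.
Any cover uses at least 2 transects; among all covering selections none totals below 10.

10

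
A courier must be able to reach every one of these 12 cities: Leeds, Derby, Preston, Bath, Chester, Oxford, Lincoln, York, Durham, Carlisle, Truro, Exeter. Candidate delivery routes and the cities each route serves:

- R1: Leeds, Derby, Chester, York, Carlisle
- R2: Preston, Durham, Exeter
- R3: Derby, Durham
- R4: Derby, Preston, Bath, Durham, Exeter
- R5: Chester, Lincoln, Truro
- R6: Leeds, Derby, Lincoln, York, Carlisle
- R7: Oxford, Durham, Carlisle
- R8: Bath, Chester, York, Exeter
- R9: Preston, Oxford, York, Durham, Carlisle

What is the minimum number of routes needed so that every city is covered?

R1, R4, R5, R7 together cover {Leeds, Derby, Preston, Bath, Chester, Oxford, Lincoln, York, Durham, Carlisle, Truro, Exeter} — every city.
No 3 of the 9 routes cover everything (all 84 triples fall short), so 4 is minimum.

4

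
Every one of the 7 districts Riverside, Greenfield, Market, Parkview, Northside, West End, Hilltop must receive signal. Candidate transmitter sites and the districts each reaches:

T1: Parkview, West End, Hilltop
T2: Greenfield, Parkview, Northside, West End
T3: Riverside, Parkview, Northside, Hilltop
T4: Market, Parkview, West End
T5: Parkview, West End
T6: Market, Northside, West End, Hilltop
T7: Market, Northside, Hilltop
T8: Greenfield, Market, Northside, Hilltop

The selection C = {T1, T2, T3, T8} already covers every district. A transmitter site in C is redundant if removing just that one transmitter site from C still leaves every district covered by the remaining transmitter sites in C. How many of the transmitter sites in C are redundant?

Drop T1: the rest still cover every district — redundant.
Drop T2: the rest still cover every district — redundant.
Drop T3: Riverside uncovered — not redundant.
Drop T8: Market uncovered — not redundant.
2 redundant: T1, T2.

2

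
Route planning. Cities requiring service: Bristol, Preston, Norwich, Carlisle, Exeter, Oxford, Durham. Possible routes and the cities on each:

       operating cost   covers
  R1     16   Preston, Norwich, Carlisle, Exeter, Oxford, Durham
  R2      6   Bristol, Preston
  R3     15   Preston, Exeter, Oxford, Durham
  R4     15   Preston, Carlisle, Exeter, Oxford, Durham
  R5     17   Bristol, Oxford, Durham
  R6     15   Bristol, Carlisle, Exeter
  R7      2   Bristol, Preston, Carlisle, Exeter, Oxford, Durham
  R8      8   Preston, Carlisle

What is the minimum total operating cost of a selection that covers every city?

R1, R7 cover every city at operating cost 16 + 2 = 18.
Any cover uses at least 2 routes; among all covering selections none totals below 18.

18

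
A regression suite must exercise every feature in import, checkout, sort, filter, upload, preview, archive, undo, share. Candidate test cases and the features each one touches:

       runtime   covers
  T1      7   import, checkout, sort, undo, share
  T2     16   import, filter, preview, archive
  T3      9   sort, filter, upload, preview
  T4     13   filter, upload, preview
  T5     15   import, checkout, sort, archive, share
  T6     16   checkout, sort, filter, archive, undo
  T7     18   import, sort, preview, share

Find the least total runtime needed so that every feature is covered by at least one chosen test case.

31

T1, T3, T5 cover every feature at runtime 7 + 9 + 15 = 31.
Any cover uses at least 3 test cases; among all covering selections none totals below 31.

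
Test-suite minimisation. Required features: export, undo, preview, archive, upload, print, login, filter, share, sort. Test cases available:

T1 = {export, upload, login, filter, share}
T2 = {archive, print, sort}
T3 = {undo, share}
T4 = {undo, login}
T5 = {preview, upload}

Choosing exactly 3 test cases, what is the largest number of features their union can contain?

Choosing T1, T2, T3 covers {export, undo, archive, upload, print, login, filter, share, sort} — 9 features.
No choice of 3 test cases does better; here preview is left uncovered.

9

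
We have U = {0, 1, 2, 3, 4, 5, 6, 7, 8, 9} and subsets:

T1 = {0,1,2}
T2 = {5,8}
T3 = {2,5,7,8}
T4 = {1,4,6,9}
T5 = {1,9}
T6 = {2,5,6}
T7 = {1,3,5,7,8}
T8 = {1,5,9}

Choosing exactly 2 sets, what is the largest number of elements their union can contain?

Choosing T3, T4 covers {1, 2, 4, 5, 6, 7, 8, 9} — 8 elements.
No choice of 2 sets does better; here 0, 3 are left uncovered.

8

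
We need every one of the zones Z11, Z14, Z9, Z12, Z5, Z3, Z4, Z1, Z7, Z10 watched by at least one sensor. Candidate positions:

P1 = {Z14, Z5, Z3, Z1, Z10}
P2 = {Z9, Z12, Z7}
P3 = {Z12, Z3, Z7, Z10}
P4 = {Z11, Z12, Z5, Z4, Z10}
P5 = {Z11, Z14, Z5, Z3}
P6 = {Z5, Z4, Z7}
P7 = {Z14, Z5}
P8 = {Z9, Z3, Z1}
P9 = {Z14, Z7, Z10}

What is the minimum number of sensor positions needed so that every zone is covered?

P1, P2, P4 together cover {Z11, Z14, Z9, Z12, Z5, Z3, Z4, Z1, Z7, Z10} — every zone.
No 2 of the 9 sensor positions cover everything (all 36 pairs fall short), so 3 is minimum.

3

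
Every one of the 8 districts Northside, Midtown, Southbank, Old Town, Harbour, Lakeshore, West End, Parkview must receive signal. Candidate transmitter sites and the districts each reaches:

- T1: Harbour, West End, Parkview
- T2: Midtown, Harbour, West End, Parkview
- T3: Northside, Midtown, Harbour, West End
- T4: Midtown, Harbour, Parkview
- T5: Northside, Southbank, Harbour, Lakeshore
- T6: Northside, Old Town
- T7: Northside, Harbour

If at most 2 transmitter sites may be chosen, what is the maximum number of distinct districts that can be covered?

Choosing T2, T5 covers {Northside, Midtown, Southbank, Harbour, Lakeshore, West End, Parkview} — 7 districts.
No choice of 2 transmitter sites does better; here Old Town is left uncovered.

7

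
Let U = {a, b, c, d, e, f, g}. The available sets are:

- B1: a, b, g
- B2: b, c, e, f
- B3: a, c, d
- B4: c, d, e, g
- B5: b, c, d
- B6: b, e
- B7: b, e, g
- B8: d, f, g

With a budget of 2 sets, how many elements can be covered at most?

Choosing B1, B2 covers {a, b, c, e, f, g} — 6 elements.
No choice of 2 sets does better; here d is left uncovered.

6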